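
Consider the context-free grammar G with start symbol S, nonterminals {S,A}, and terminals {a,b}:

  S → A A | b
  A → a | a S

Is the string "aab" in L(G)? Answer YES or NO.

Convert to CNF:
  S -> A A | b
  A -> T0 S | a
  T0 -> a

Fill CYK table bottom-up:
  T[0,0] 'a' = {A,T0}  orig:{A}
  T[1,1] 'a' = {A,T0}  orig:{A}
  T[2,2] 'b' = {S}
  T[0,1] 'aa' = {S}
  T[1,2] 'ab' = {A}
  T[0,2] 'aab' = {S}

S ∈ T[0,2] ⇒ YES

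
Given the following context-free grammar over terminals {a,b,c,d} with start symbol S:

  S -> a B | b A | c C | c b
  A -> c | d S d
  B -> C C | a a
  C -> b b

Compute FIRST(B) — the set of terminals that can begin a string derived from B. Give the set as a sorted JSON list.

FIRST sets, iterate to fixpoint:
iter 1:
  A via A→c: +{c}
  A via A→d S d: +{d}
  B via B→a a: +{a}
  C via C→b b: +{b}
  S via S→a B: +{a}
  S via S→b A: +{b}
  S via S→c C: +{c}
  S: {a,b,c}  A: {c,d}  B: {a}  C: {b}
iter 2:
  B via B→C C: +{b}
  S: {a,b,c}  A: {c,d}  B: {a,b}  C: {b}
iter 3: — fixpoint
  S: {a,b,c}  A: {c,d}  B: {a,b}  C: {b}

FIRST(B) = ["a", "b"]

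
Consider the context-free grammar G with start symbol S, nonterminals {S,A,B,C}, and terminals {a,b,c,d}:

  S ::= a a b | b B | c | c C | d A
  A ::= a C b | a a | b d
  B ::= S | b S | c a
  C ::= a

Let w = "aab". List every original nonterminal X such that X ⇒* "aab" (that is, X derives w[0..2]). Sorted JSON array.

CNF form of G:
  S -> T0 X6 | T1 B | T2 A | T3 C | c
  A -> T0 T0 | T0 X4 | T1 T2
  B -> T0 X5 | T1 B | T1 S | T2 A | T3 C | T3 T0 | c
  C -> a
  T0 -> a
  T1 -> b
  T2 -> d
  T3 -> c
  X4 -> C T1
  X5 -> T0 T1
  X6 -> T0 T1

Fill CYK table bottom-up (cells [i..j] with 0 ≤ i ≤ j ≤ 2 only):
  T[0,0] 'a' = {C,T0}  orig:{C}
  T[1,1] 'a' = {C,T0}  orig:{C}
  T[2,2] 'b' = {T1}  orig:{}
  T[0,1] 'aa' = {A}
  T[1,2] 'ab' = {X4,X5,X6}  orig:{}
  T[0,2] 'aab' = {A,B,S}

Original NTs in T[0,2] deriving "aab": ["A", "B", "S"]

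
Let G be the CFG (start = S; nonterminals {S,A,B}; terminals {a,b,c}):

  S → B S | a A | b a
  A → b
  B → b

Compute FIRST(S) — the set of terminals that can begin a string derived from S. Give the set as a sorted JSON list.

FIRST sets, iterate to fixpoint:
iter 1:
  A via A→b: +{b}
  B via B→b: +{b}
  S via S→B S: +{b}
  S via S→a A: +{a}
  FIRST(S)={a,b}  FIRST(A)={b}  FIRST(B)={b}
iter 2: done
  FIRST(S)={a,b}  FIRST(A)={b}  FIRST(B)={b}

FIRST(S) = ["a", "b"]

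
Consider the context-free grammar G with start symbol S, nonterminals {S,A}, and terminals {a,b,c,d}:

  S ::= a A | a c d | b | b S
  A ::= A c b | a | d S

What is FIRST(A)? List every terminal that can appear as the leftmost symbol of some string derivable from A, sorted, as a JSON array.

FIRST iteration:
pass 1:
  A via A→a: +{a}
  A via A→d S: +{d}
  S via S→a A: +{a}
  S via S→b: +{b}
  FIRST[S]={a,b}  FIRST[A]={a,d}
pass 2: done
  FIRST[S]={a,b}  FIRST[A]={a,d}

FIRST(A) = ["a", "d"]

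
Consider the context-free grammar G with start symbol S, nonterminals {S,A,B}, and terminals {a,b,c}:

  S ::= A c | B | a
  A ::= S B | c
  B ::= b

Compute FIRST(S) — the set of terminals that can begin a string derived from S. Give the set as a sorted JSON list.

Compute FIRST by fixpoint:
round 1:
  A via A→c: +{c}
  B via B→b: +{b}
  S via S→A c: +{c}
  S via S→B: +{b}
  S via S→a: +{a}
  FIRST(S)={a,b,c}  FIRST(A)={c}  FIRST(B)={b}
round 2:
  A via A→S B: +{a,b}
  FIRST(S)={a,b,c}  FIRST(A)={a,b,c}  FIRST(B)={b}
round 3: (stable)
  FIRST(S)={a,b,c}  FIRST(A)={a,b,c}  FIRST(B)={b}

FIRST(S) = ["a", "b", "c"]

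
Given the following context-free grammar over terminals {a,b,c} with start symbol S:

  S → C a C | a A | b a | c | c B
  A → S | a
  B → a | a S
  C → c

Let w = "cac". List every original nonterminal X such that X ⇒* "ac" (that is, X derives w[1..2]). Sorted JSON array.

CNF form of G:
  S -> C X4 | T0 A | T1 T0 | T2 B | c
  A -> C X3 | T0 A | T1 T0 | T2 B | a | c
  B -> T0 S | a
  C -> c
  T0 -> a
  T1 -> b
  T2 -> c
  X3 -> T0 C
  X4 -> T0 C

CYK table (by increasing span) — only the sub-triangle for w[1..2]:
  cell(1,1) a: {A,B,T0}  orig:{A,B}
  cell(2,2) c: {A,C,S,T2}  orig:{A,C,S}
  cell(1,2) ac: {A,B,S,X3,X4}  orig:{A,B,S}

Original NTs in T[1,2] deriving "ac": ["A", "B", "S"]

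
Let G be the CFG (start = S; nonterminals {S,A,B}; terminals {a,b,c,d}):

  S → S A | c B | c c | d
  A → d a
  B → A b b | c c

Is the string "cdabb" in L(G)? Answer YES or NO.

CNF form of G:
  S -> S A | T3 B | T3 T3 | d
  A -> T0 T1
  B -> A X4 | T3 T3
  T0 -> d
  T1 -> a
  T2 -> b
  T3 -> c
  X4 -> T2 T2

CYK fill:
  [0..0]={T3}  "c"  orig:{}
  [1..1]={S,T0}  "d"  orig:{S}
  [2..2]={T1}  "a"  orig:{}
  [3..3]={T2}  "b"  orig:{}
  [4..4]={T2}  "b"  orig:{}
  [0..1]=∅  "cd"
  [1..2]={A}  "da"
  [2..3]=∅  "ab"
  [3..4]={X4}  "bb"  orig:{}
  [0..2]=∅  "cda"
  [1..3]=∅  "dab"
  [2..4]=∅  "abb"
  [0..3]=∅  "cdab"
  [1..4]={B}  "dabb"
  [0..4]={S}  "cdabb"

S ∈ T[0,4] ⇒ YES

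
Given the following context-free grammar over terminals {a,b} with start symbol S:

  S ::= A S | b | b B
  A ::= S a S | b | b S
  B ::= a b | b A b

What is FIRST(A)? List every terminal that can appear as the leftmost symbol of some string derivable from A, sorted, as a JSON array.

FIRST iteration:
pass 1:
  A via A→b: +{b}
  B via B→a b: +{a}
  B via B→b A b: +{b}
  S via S→A S: +{b}
  S: {b}  A: {b}  B: {a,b}
pass 2: (stable)
  S: {b}  A: {b}  B: {a,b}

FIRST(A) = ["b"]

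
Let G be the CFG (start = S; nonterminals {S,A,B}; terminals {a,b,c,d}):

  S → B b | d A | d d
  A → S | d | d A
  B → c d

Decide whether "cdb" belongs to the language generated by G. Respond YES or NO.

Convert to CNF:
  S -> B T0 | T1 A | T1 T1
  A -> B T0 | T1 A | T1 T1 | d
  B -> T2 T1
  T0 -> b
  T1 -> d
  T2 -> c

CYK fill:
  T[0,0] 'c' = {T2}  orig:{}
  T[1,1] 'd' = {A,T1}  orig:{A}
  T[2,2] 'b' = {T0}  orig:{}
  T[0,1] 'cd' = {B}
  T[1,2] 'db' = ∅
  T[0,2] 'cdb' = {A,S}

S ∈ T[0,2] ⇒ YES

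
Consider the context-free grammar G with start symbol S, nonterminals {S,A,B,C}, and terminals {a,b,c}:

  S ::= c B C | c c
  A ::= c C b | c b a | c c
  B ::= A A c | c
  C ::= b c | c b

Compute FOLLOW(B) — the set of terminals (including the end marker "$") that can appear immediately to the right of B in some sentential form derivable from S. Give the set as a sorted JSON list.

FIRST iteration:
pass 1:
  A via A→c C b: +{c}
  B via B→A A c: +{c}
  C via C→b c: +{b}
  C via C→c b: +{c}
  S via S→c B C: +{c}
  FIRST[S]={c}  FIRST[A]={c}  FIRST[B]={c}  FIRST[C]={b,c}
pass 2: — fixpoint
  FIRST[S]={c}  FIRST[A]={c}  FIRST[B]={c}  FIRST[C]={b,c}

FOLLOW sets:
seed FOLLOW(S) with $
[1]
  A→c C b: FOLLOW(C) ⊇ FIRST(b) = {b}; new: +{b}
  B→A A c: FOLLOW(A) ⊇ FIRST(A) = {c}; new: +{c}
  S→c B C: FOLLOW(B) ⊇ FIRST(C) = {b,c}; new: +{b,c}
  S→c B C: FOLLOW(C) ⊇ FOLLOW(S) ⊇ {$}; new: +{$}
  FOLLOW[S]={$}  FOLLOW[A]={c}  FOLLOW[B]={b,c}  FOLLOW[C]={$,b}
[2] — fixpoint
  FOLLOW[S]={$}  FOLLOW[A]={c}  FOLLOW[B]={b,c}  FOLLOW[C]={$,b}

FOLLOW(B) = ["b", "c"]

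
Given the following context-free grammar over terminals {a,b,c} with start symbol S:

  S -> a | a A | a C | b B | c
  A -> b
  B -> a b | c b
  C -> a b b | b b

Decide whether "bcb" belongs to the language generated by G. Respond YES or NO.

Convert to CNF:
  S -> T0 A | T0 C | T1 B | a | c
  A -> b
  B -> T0 T1 | T2 T1
  C -> T0 X3 | T1 T1
  T0 -> a
  T1 -> b
  T2 -> c
  X3 -> T1 T1

CYK fill:
  [0..0]={A,T1}  "b"  orig:{A}
  [1..1]={S,T2}  "c"  orig:{S}
  [2..2]={A,T1}  "b"  orig:{A}
  [0..1]=∅  "bc"
  [1..2]={B}  "cb"
  [0..2]={S}  "bcb"

S ∈ T[0,2] ⇒ YES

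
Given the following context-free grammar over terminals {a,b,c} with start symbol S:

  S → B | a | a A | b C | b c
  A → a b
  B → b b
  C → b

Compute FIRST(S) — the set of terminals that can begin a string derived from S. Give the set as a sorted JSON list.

Compute FIRST by fixpoint:
iter 1:
  A via A→a b: +{a}
  B via B→b b: +{b}
  C via C→b: +{b}
  S via S→B: +{b}
  S via S→a: +{a}
  S: {a,b}  A: {a}  B: {b}  C: {b}
iter 2: (no change)
  S: {a,b}  A: {a}  B: {b}  C: {b}

FIRST(S) = ["a", "b"]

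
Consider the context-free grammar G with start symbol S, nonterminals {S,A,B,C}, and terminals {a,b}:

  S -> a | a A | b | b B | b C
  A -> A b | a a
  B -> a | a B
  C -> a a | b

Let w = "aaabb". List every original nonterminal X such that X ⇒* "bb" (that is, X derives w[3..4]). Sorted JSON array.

Convert to CNF:
  S -> T0 B | T0 C | T1 A | a | b
  A -> A T0 | T1 T1
  B -> T1 B | a
  C -> T1 T1 | b
  T0 -> b
  T1 -> a

CYK fill — only the sub-triangle for w[3..4]:
  [3..3]={C,S,T0}  "b"  orig:{C,S}
  [4..4]={C,S,T0}  "b"  orig:{C,S}
  [3..4]={S}  "bb"

Original NTs in T[3,4] deriving "bb": ["S"]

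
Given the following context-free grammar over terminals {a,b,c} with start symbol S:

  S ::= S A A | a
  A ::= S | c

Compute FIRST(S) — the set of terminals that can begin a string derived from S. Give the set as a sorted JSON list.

FIRST sets, iterate to fixpoint:
pass 1:
  A via A→c: +{c}
  S via S→a: +{a}
  FIRST[S]={a}  FIRST[A]={c}
pass 2:
  A via A→S: +{a}
  FIRST[S]={a}  FIRST[A]={a,c}
pass 3: — fixpoint
  FIRST[S]={a}  FIRST[A]={a,c}

FIRST(S) = ["a"]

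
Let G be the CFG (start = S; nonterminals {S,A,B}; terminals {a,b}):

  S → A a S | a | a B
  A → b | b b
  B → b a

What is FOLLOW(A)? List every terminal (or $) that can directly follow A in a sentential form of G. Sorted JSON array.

FIRST iteration:
pass 1:
  A via A→b: +{b}
  B via B→b a: +{b}
  S via S→A a S: +{b}
  S via S→a: +{a}
  FIRST[S]={a,b}  FIRST[A]={b}  FIRST[B]={b}
pass 2: (no change)
  FIRST[S]={a,b}  FIRST[A]={b}  FIRST[B]={b}

FOLLOW sets:
FOLLOW(S) := {$}
iter 1:
  S→A a S: FOLLOW(A) ⊇ FIRST(a) = {a}; new: +{a}
  S→a B: FOLLOW(B) ⊇ FOLLOW(S) ⊇ {$}; new: +{$}
  FOLLOW[S]={$}  FOLLOW[A]={a}  FOLLOW[B]={$}
iter 2: — fixpoint
  FOLLOW[S]={$}  FOLLOW[A]={a}  FOLLOW[B]={$}

FOLLOW(A) = ["a"]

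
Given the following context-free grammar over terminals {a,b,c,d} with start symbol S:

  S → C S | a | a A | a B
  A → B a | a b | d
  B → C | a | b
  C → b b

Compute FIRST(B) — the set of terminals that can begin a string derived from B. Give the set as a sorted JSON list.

Compute FIRST by fixpoint:
pass 1:
  A via A→a b: +{a}
  A via A→d: +{d}
  B via B→a: +{a}
  B via B→b: +{b}
  C via C→b b: +{b}
  S via S→C S: +{b}
  S via S→a: +{a}
  S: {a,b}  A: {a,d}  B: {a,b}  C: {b}
pass 2:
  A via A→B a: +{b}
  S: {a,b}  A: {a,b,d}  B: {a,b}  C: {b}
pass 3: (stable)
  S: {a,b}  A: {a,b,d}  B: {a,b}  C: {b}

FIRST(B) = ["a", "b"]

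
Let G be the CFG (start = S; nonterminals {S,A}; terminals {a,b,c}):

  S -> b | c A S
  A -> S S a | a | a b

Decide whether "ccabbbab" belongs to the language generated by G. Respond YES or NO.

Convert to CNF:
  S -> T2 X4 | b
  A -> S X3 | T0 T1 | a
  T0 -> a
  T1 -> b
  T2 -> c
  X3 -> S T0
  X4 -> A S

CYK table (by increasing span):
  cell(0,0) c: {T2}  orig:{}
  cell(1,1) c: {T2}  orig:{}
  cell(2,2) a: {A,T0}  orig:{A}
  cell(3,3) b: {S,T1}  orig:{S}
  cell(4,4) b: {S,T1}  orig:{S}
  cell(5,5) b: {S,T1}  orig:{S}
  cell(6,6) a: {A,T0}  orig:{A}
  cell(7,7) b: {S,T1}  orig:{S}
  cell(0,1) cc: ∅
  cell(1,2) ca: ∅
  cell(2,3) ab: {A,X4}  orig:{A}
  cell(3,4) bb: ∅
  cell(4,5) bb: ∅
  cell(5,6) ba: {X3}  orig:{}
  cell(6,7) ab: {A,X4}  orig:{A}
  cell(0,2) cca: ∅
  cell(1,3) cab: {S}
  cell(2,4) abb: {X4}  orig:{}
  cell(3,5) bbb: ∅
  cell(4,6) bba: {A}
  cell(5,7) bab: ∅
  cell(0,3) ccab: ∅
  cell(1,4) cabb: {S}
  cell(2,5) abbb: ∅
  cell(3,6) bbba: ∅
  cell(4,7) bbab: {X4}  orig:{}
  cell(0,4) ccabb: ∅
  cell(1,5) cabbb: ∅
  cell(2,6) abbba: ∅
  cell(3,7) bbbab: ∅
  cell(0,5) ccabbb: ∅
  cell(1,6) cabbba: {A}
  cell(2,7) abbbab: ∅
  cell(0,6) ccabbba: ∅
  cell(1,7) cabbbab: {X4}  orig:{}
  cell(0,7) ccabbbab: {S}

S ∈ T[0,7] ⇒ YES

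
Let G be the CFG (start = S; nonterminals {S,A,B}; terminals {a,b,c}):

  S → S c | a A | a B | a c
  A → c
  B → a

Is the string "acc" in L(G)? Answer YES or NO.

CNF form of G:
  S -> S T0 | T1 A | T1 B | T1 T0
  A -> c
  B -> a
  T0 -> c
  T1 -> a

CYK table (by increasing span):
  cell(0,0) a: {B,T1}  orig:{B}
  cell(1,1) c: {A,T0}  orig:{A}
  cell(2,2) c: {A,T0}  orig:{A}
  cell(0,1) ac: {S}
  cell(1,2) cc: ∅
  cell(0,2) acc: {S}

S ∈ T[0,2] ⇒ YES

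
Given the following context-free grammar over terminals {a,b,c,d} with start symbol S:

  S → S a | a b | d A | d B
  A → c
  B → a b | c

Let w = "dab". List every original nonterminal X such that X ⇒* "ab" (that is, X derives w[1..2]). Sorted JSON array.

Convert to CNF:
  S -> S T0 | T0 T1 | T2 A | T2 B
  A -> c
  B -> T0 T1 | c
  T0 -> a
  T1 -> b
  T2 -> d

CYK fill — only the sub-triangle for w[1..2]:
  cell(1,1) a: {T0}  orig:{}
  cell(2,2) b: {T1}  orig:{}
  cell(1,2) ab: {B,S}

Original NTs in T[1,2] deriving "ab": ["B", "S"]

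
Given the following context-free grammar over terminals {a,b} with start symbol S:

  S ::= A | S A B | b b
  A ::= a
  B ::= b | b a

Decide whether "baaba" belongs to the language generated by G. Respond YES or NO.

CNF form of G:
  S -> S X2 | T0 T0 | a
  A -> a
  B -> T0 T1 | b
  T0 -> b
  T1 -> a
  X2 -> A B

CYK fill:
  T[0,0] 'b' = {B,T0}  orig:{B}
  T[1,1] 'a' = {A,S,T1}  orig:{A,S}
  T[2,2] 'a' = {A,S,T1}  orig:{A,S}
  T[3,3] 'b' = {B,T0}  orig:{B}
  T[4,4] 'a' = {A,S,T1}  orig:{A,S}
  T[0,1] 'ba' = {B}
  T[1,2] 'aa' = ∅
  T[2,3] 'ab' = {X2}  orig:{}
  T[3,4] 'ba' = {B}
  T[0,2] 'baa' = ∅
  T[1,3] 'aab' = {S}
  T[2,4] 'aba' = {X2}  orig:{}
  T[0,3] 'baab' = ∅
  T[1,4] 'aaba' = {S}
  T[0,4] 'baaba' = ∅

S ∉ T[0,4] ⇒ NO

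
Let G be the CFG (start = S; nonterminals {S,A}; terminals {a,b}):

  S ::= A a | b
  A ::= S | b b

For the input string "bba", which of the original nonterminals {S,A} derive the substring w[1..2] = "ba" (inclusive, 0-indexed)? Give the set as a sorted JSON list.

Convert to CNF:
  S -> A T0 | b
  A -> A T0 | T1 T1 | b
  T0 -> a
  T1 -> b

CYK fill (cells [i..j] with 1 ≤ i ≤ j ≤ 2 only):
  T[1,1] 'b' = {A,S,T1}  orig:{A,S}
  T[2,2] 'a' = {T0}  orig:{}
  T[1,2] 'ba' = {A,S}

Original NTs in T[1,2] deriving "ba": ["A", "S"]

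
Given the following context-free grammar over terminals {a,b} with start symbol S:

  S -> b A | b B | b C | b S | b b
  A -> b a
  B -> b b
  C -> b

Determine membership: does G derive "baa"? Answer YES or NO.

CNF form of G:
  S -> T0 A | T0 B | T0 C | T0 S | T0 T0
  A -> T0 T1
  B -> T0 T0
  C -> b
  T0 -> b
  T1 -> a

CYK table (by increasing span):
  cell(0,0) b: {C,T0}  orig:{C}
  cell(1,1) a: {T1}  orig:{}
  cell(2,2) a: {T1}  orig:{}
  cell(0,1) ba: {A}
  cell(1,2) aa: ∅
  cell(0,2) baa: ∅

S ∉ T[0,2] ⇒ NO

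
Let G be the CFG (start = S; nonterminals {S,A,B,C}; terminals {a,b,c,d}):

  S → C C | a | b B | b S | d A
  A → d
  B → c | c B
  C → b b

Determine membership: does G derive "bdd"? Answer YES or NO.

Convert to CNF:
  S -> C C | T1 B | T1 S | T2 A | a
  A -> d
  B -> T0 B | c
  C -> T1 T1
  T0 -> c
  T1 -> b
  T2 -> d

CYK table (by increasing span):
  T[0,0] 'b' = {T1}  orig:{}
  T[1,1] 'd' = {A,T2}  orig:{A}
  T[2,2] 'd' = {A,T2}  orig:{A}
  T[0,1] 'bd' = ∅
  T[1,2] 'dd' = {S}
  T[0,2] 'bdd' = {S}

S ∈ T[0,2] ⇒ YES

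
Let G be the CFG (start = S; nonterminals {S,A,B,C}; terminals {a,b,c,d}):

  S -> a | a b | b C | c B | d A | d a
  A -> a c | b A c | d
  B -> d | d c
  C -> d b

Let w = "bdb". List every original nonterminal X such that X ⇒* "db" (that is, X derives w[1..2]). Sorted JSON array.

Convert to CNF:
  S -> T0 T2 | T1 B | T2 C | T3 A | T3 T0 | a
  A -> T0 T1 | T2 X4 | d
  B -> T3 T1 | d
  C -> T3 T2
  T0 -> a
  T1 -> c
  T2 -> b
  T3 -> d
  X4 -> A T1

CYK fill — only the sub-triangle for w[1..2]:
  T[1,1] 'd' = {A,B,T3}  orig:{A,B}
  T[2,2] 'b' = {T2}  orig:{}
  T[1,2] 'db' = {C}

Original NTs in T[1,2] deriving "db": ["C"]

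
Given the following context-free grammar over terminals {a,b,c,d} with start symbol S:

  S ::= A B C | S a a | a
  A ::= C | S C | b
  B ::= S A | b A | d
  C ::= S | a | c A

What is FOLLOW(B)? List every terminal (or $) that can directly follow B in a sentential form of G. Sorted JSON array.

FIRST sets, iterate to fixpoint:
round 1:
  A via A→b: +{b}
  B via B→b A: +{b}
  B via B→d: +{d}
  C via C→a: +{a}
  C via C→c A: +{c}
  S via S→A B C: +{b}
  S via S→a: +{a}
  S: {a,b}  A: {b}  B: {b,d}  C: {a,c}
round 2:
  A via A→C: +{a,c}
  B via B→S A: +{a}
  C via C→S: +{b}
  S via S→A B C: +{c}
  S: {a,b,c}  A: {a,b,c}  B: {a,b,d}  C: {a,b,c}
round 3:
  B via B→S A: +{c}
  S: {a,b,c}  A: {a,b,c}  B: {a,b,c,d}  C: {a,b,c}
round 4: (no change)
  S: {a,b,c}  A: {a,b,c}  B: {a,b,c,d}  C: {a,b,c}

FOLLOW iteration:
initialize: $ ∈ FOLLOW(S)
round 1:
  A→S C: FOLLOW(S) ⊇ FIRST(C) = {a,b,c}; new: +{a,b,c}
  S→A B C: FOLLOW(A) ⊇ FIRST(B) = {a,b,c,d}; new: +{a,b,c,d}
  S→A B C: FOLLOW(B) ⊇ FIRST(C) = {a,b,c}; new: +{a,b,c}
  S→A B C: FOLLOW(C) ⊇ FOLLOW(S) ⊇ {$,a,b,c}; new: +{$,a,b,c}
  S: {$,a,b,c}  A: {a,b,c,d}  B: {a,b,c}  C: {$,a,b,c}
round 2:
  A→C: FOLLOW(C) ⊇ FOLLOW(A) ⊇ {a,b,c,d}; new: +{d}
  C→S: FOLLOW(S) ⊇ FOLLOW(C) ⊇ {$,a,b,c,d}; new: +{d}
  C→c A: FOLLOW(A) ⊇ FOLLOW(C) ⊇ {$,a,b,c,d}; new: +{$}
  S: {$,a,b,c,d}  A: {$,a,b,c,d}  B: {a,b,c}  C: {$,a,b,c,d}
round 3: (no change)
  S: {$,a,b,c,d}  A: {$,a,b,c,d}  B: {a,b,c}  C: {$,a,b,c,d}

FOLLOW(B) = ["a", "b", "c"]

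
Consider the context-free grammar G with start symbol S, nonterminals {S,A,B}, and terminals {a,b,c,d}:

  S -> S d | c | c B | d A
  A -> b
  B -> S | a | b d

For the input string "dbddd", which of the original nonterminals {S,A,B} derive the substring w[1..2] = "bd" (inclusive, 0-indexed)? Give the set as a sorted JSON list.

Convert to CNF:
  S -> S T0 | T0 A | T2 B | c
  A -> b
  B -> S T0 | T0 A | T1 T0 | T2 B | a | c
  T0 -> d
  T1 -> b
  T2 -> c

Fill CYK table bottom-up, restricted to cells inside w[1..2]:
  cell(1,1) b: {A,T1}  orig:{A}
  cell(2,2) d: {T0}  orig:{}
  cell(1,2) bd: {B}

Original NTs in T[1,2] deriving "bd": ["B"]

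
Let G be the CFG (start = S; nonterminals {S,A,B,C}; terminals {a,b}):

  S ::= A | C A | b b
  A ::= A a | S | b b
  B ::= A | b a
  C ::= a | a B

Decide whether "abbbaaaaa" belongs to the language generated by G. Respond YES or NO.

CNF form of G:
  S -> A T0 | C A | T1 T1
  A -> A T0 | C A | T1 T1
  B -> A T0 | C A | T1 T0 | T1 T1
  C -> T0 B | a
  T0 -> a
  T1 -> b

CYK table (by increasing span):
  T[0,0] 'a' = {C,T0}  orig:{C}
  T[1,1] 'b' = {T1}  orig:{}
  T[2,2] 'b' = {T1}  orig:{}
  T[3,3] 'b' = {T1}  orig:{}
  T[4,4] 'a' = {C,T0}  orig:{C}
  T[5,5] 'a' = {C,T0}  orig:{C}
  T[6,6] 'a' = {C,T0}  orig:{C}
  T[7,7] 'a' = {C,T0}  orig:{C}
  T[8,8] 'a' = {C,T0}  orig:{C}
  T[0,1] 'ab' = ∅
  T[1,2] 'bb' = {A,B,S}
  T[2,3] 'bb' = {A,B,S}
  T[3,4] 'ba' = {B}
  T[4,5] 'aa' = ∅
  T[5,6] 'aa' = ∅
  T[6,7] 'aa' = ∅
  T[7,8] 'aa' = ∅
  T[0,2] 'abb' = {A,B,C,S}
  T[1,3] 'bbb' = ∅
  T[2,4] 'bba' = {A,B,S}
  T[3,5] 'baa' = ∅
  T[4,6] 'aaa' = ∅
  T[5,7] 'aaa' = ∅
  T[6,8] 'aaa' = ∅
  T[0,3] 'abbb' = ∅
  T[1,4] 'bbba' = ∅
  T[2,5] 'bbaa' = {A,B,S}
  T[3,6] 'baaa' = ∅
  T[4,7] 'aaaa' = ∅
  T[5,8] 'aaaa' = ∅
  T[0,4] 'abbba' = ∅
  T[1,5] 'bbbaa' = ∅
  T[2,6] 'bbaaa' = {A,B,S}
  T[3,7] 'baaaa' = ∅
  T[4,8] 'aaaaa' = ∅
  T[0,5] 'abbbaa' = ∅
  T[1,6] 'bbbaaa' = ∅
  T[2,7] 'bbaaaa' = {A,B,S}
  T[3,8] 'baaaaa' = ∅
  T[0,6] 'abbbaaa' = ∅
  T[1,7] 'bbbaaaa' = ∅
  T[2,8] 'bbaaaaa' = {A,B,S}
  T[0,7] 'abbbaaaa' = ∅
  T[1,8] 'bbbaaaaa' = ∅
  T[0,8] 'abbbaaaaa' = ∅

S ∉ T[0,8] ⇒ NO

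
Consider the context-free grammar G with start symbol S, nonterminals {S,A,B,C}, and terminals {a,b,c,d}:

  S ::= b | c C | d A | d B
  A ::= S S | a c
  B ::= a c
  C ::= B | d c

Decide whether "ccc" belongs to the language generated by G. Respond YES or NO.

Convert to CNF:
  S -> T1 C | T2 A | T2 B | b
  A -> S S | T0 T1
  B -> T0 T1
  C -> T0 T1 | T2 T1
  T0 -> a
  T1 -> c
  T2 -> d

Fill CYK table bottom-up:
  cell(0,0) c: {T1}  orig:{}
  cell(1,1) c: {T1}  orig:{}
  cell(2,2) c: {T1}  orig:{}
  cell(0,1) cc: ∅
  cell(1,2) cc: ∅
  cell(0,2) ccc: ∅

S ∉ T[0,2] ⇒ NO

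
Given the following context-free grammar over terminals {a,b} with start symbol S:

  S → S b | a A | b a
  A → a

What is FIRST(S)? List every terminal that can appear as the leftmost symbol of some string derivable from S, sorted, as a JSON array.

FIRST iteration:
iter 1:
  A via A→a: +{a}
  S via S→a A: +{a}
  S via S→b a: +{b}
  FIRST(S)={a,b}  FIRST(A)={a}
iter 2: (stable)
  FIRST(S)={a,b}  FIRST(A)={a}

FIRST(S) = ["a", "b"]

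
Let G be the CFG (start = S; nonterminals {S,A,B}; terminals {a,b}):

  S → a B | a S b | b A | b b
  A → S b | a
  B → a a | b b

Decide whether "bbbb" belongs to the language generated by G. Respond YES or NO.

CNF form of G:
  S -> T0 A | T0 T0 | T1 B | T1 X2
  A -> S T0 | a
  B -> T0 T0 | T1 T1
  T0 -> b
  T1 -> a
  X2 -> S T0

CYK table (by increasing span):
  cell(0,0) b: {T0}  orig:{}
  cell(1,1) b: {T0}  orig:{}
  cell(2,2) b: {T0}  orig:{}
  cell(3,3) b: {T0}  orig:{}
  cell(0,1) bb: {B,S}
  cell(1,2) bb: {B,S}
  cell(2,3) bb: {B,S}
  cell(0,2) bbb: {A,X2}  orig:{A}
  cell(1,3) bbb: {A,X2}  orig:{A}
  cell(0,3) bbbb: {S}

S ∈ T[0,3] ⇒ YES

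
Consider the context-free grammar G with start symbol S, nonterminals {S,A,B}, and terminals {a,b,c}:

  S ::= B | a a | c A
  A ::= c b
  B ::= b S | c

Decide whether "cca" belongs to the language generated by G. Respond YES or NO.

CNF form of G:
  S -> T0 A | T1 S | T2 T2 | c
  A -> T0 T1
  B -> T1 S | c
  T0 -> c
  T1 -> b
  T2 -> a

CYK fill:
  T[0,0] 'c' = {B,S,T0}  orig:{B,S}
  T[1,1] 'c' = {B,S,T0}  orig:{B,S}
  T[2,2] 'a' = {T2}  orig:{}
  T[0,1] 'cc' = ∅
  T[1,2] 'ca' = ∅
  T[0,2] 'cca' = ∅

S ∉ T[0,2] ⇒ NO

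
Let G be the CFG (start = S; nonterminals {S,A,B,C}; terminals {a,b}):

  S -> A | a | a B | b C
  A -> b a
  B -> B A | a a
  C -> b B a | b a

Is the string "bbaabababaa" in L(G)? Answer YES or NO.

CNF form of G:
  S -> T0 C | T0 T1 | T1 B | a
  A -> T0 T1
  B -> B A | T1 T1
  C -> T0 T1 | T0 X2
  T0 -> b
  T1 -> a
  X2 -> B T1

Fill CYK table bottom-up:
  T[0,0] 'b' = {T0}  orig:{}
  T[1,1] 'b' = {T0}  orig:{}
  T[2,2] 'a' = {S,T1}  orig:{S}
  T[3,3] 'a' = {S,T1}  orig:{S}
  T[4,4] 'b' = {T0}  orig:{}
  T[5,5] 'a' = {S,T1}  orig:{S}
  T[6,6] 'b' = {T0}  orig:{}
  T[7,7] 'a' = {S,T1}  orig:{S}
  T[8,8] 'b' = {T0}  orig:{}
  T[9,9] 'a' = {S,T1}  orig:{S}
  T[10,10] 'a' = {S,T1}  orig:{S}
  T[0,1] 'bb' = ∅
  T[1,2] 'ba' = {A,C,S}
  T[2,3] 'aa' = {B}
  T[3,4] 'ab' = ∅
  T[4,5] 'ba' = {A,C,S}
  T[5,6] 'ab' = ∅
  T[6,7] 'ba' = {A,C,S}
  T[7,8] 'ab' = ∅
  T[8,9] 'ba' = {A,C,S}
  T[9,10] 'aa' = {B}
  T[0,2] 'bba' = {S}
  T[1,3] 'baa' = ∅
  T[2,4] 'aab' = ∅
  T[3,5] 'aba' = ∅
  T[4,6] 'bab' = ∅
  T[5,7] 'aba' = ∅
  T[6,8] 'bab' = ∅
  T[7,9] 'aba' = ∅
  T[8,10] 'baa' = ∅
  T[0,3] 'bbaa' = ∅
  T[1,4] 'baab' = ∅
  T[2,5] 'aaba' = {B}
  T[3,6] 'abab' = ∅
  T[4,7] 'baba' = ∅
  T[5,8] 'abab' = ∅
  T[6,9] 'baba' = ∅
  T[7,10] 'abaa' = ∅
  T[0,4] 'bbaab' = ∅
  T[1,5] 'baaba' = ∅
  T[2,6] 'aabab' = ∅
  T[3,7] 'ababa' = ∅
  T[4,8] 'babab' = ∅
  T[5,9] 'ababa' = ∅
  T[6,10] 'babaa' = ∅
  T[0,5] 'bbaaba' = ∅
  T[1,6] 'baabab' = ∅
  T[2,7] 'aababa' = {B}
  T[3,8] 'ababab' = ∅
  T[4,9] 'bababa' = ∅
  T[5,10] 'ababaa' = ∅
  T[0,6] 'bbaabab' = ∅
  T[1,7] 'baababa' = ∅
  T[2,8] 'aababab' = ∅
  T[3,9] 'abababa' = ∅
  T[4,10] 'bababaa' = ∅
  T[0,7] 'bbaababa' = ∅
  T[1,8] 'baababab' = ∅
  T[2,9] 'aabababa' = {B}
  T[3,10] 'abababaa' = ∅
  T[0,8] 'bbaababab' = ∅
  T[1,9] 'baabababa' = ∅
  T[2,10] 'aabababaa' = {X2}  orig:{}
  T[0,9] 'bbaabababa' = ∅
  T[1,10] 'baabababaa' = {C}
  T[0,10] 'bbaabababaa' = {S}

S ∈ T[0,10] ⇒ YES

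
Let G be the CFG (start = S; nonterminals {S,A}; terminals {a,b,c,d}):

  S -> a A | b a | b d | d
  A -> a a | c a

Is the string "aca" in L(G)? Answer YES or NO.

Convert to CNF:
  S -> T0 A | T2 T0 | T2 T3 | d
  A -> T0 T0 | T1 T0
  T0 -> a
  T1 -> c
  T2 -> b
  T3 -> d

Fill CYK table bottom-up:
  [0..0]={T0}  "a"  orig:{}
  [1..1]={T1}  "c"  orig:{}
  [2..2]={T0}  "a"  orig:{}
  [0..1]=∅  "ac"
  [1..2]={A}  "ca"
  [0..2]={S}  "aca"

S ∈ T[0,2] ⇒ YES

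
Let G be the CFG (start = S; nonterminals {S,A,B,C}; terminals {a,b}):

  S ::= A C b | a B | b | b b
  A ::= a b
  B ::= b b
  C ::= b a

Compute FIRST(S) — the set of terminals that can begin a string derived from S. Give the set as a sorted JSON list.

Compute FIRST by fixpoint:
round 1:
  A via A→a b: +{a}
  B via B→b b: +{b}
  C via C→b a: +{b}
  S via S→A C b: +{a}
  S via S→b: +{b}
  FIRST[S]={a,b}  FIRST[A]={a}  FIRST[B]={b}  FIRST[C]={b}
round 2: (stable)
  FIRST[S]={a,b}  FIRST[A]={a}  FIRST[B]={b}  FIRST[C]={b}

FIRST(S) = ["a", "b"]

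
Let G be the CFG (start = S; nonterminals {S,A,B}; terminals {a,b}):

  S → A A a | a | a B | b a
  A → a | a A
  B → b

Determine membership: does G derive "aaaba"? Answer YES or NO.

CNF form of G:
  S -> A X2 | T0 B | T1 T0 | a
  A -> T0 A | a
  B -> b
  T0 -> a
  T1 -> b
  X2 -> A T0

Fill CYK table bottom-up:
  cell(0,0) a: {A,S,T0}  orig:{A,S}
  cell(1,1) a: {A,S,T0}  orig:{A,S}
  cell(2,2) a: {A,S,T0}  orig:{A,S}
  cell(3,3) b: {B,T1}  orig:{B}
  cell(4,4) a: {A,S,T0}  orig:{A,S}
  cell(0,1) aa: {A,X2}  orig:{A}
  cell(1,2) aa: {A,X2}  orig:{A}
  cell(2,3) ab: {S}
  cell(3,4) ba: {S}
  cell(0,2) aaa: {A,S,X2}  orig:{A,S}
  cell(1,3) aab: ∅
  cell(2,4) aba: ∅
  cell(0,3) aaab: ∅
  cell(1,4) aaba: ∅
  cell(0,4) aaaba: ∅

S ∉ T[0,4] ⇒ NO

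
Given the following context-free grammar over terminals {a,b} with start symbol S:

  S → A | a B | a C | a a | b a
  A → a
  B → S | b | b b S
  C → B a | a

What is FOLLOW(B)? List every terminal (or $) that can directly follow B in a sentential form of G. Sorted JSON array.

FIRST iteration:
[1]
  A via A→a: +{a}
  B via B→b: +{b}
  C via C→B a: +{b}
  C via C→a: +{a}
  S via S→A: +{a}
  S via S→b a: +{b}
  FIRST[S]={a,b}  FIRST[A]={a}  FIRST[B]={b}  FIRST[C]={a,b}
[2]
  B via B→S: +{a}
  FIRST[S]={a,b}  FIRST[A]={a}  FIRST[B]={a,b}  FIRST[C]={a,b}
[3] (stable)
  FIRST[S]={a,b}  FIRST[A]={a}  FIRST[B]={a,b}  FIRST[C]={a,b}

FOLLOW iteration:
seed FOLLOW(S) with $
round 1:
  C→B a: FOLLOW(B) ⊇ FIRST(a) = {a}; new: +{a}
  S→A: FOLLOW(A) ⊇ FOLLOW(S) ⊇ {$}; new: +{$}
  S→a B: FOLLOW(B) ⊇ FOLLOW(S) ⊇ {$}; new: +{$}
  S→a C: FOLLOW(C) ⊇ FOLLOW(S) ⊇ {$}; new: +{$}
  S: {$}  A: {$}  B: {$,a}  C: {$}
round 2:
  B→S: FOLLOW(S) ⊇ FOLLOW(B) ⊇ {$,a}; new: +{a}
  S→A: FOLLOW(A) ⊇ FOLLOW(S) ⊇ {$,a}; new: +{a}
  S→a C: FOLLOW(C) ⊇ FOLLOW(S) ⊇ {$,a}; new: +{a}
  S: {$,a}  A: {$,a}  B: {$,a}  C: {$,a}
round 3: done
  S: {$,a}  A: {$,a}  B: {$,a}  C: {$,a}

FOLLOW(B) = ["$", "a"]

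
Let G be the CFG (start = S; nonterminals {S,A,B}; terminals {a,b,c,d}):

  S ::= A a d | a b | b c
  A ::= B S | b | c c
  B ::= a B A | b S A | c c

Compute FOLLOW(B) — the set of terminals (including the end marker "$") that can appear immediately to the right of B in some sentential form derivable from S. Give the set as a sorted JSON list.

Compute FIRST by fixpoint:
round 1:
  A via A→b: +{b}
  A via A→c c: +{c}
  B via B→a B A: +{a}
  B via B→b S A: +{b}
  B via B→c c: +{c}
  S via S→A a d: +{b,c}
  S via S→a b: +{a}
  S: {a,b,c}  A: {b,c}  B: {a,b,c}
round 2:
  A via A→B S: +{a}
  S: {a,b,c}  A: {a,b,c}  B: {a,b,c}
round 3: — fixpoint
  S: {a,b,c}  A: {a,b,c}  B: {a,b,c}

FOLLOW sets:
seed FOLLOW(S) with $
[1]
  A→B S: FOLLOW(B) ⊇ FIRST(S) = {a,b,c}; new: +{a,b,c}
  B→a B A: FOLLOW(A) ⊇ FOLLOW(B) ⊇ {a,b,c}; new: +{a,b,c}
  B→b S A: FOLLOW(S) ⊇ FIRST(A) = {a,b,c}; new: +{a,b,c}
  FOLLOW(S)={$,a,b,c}  FOLLOW(A)={a,b,c}  FOLLOW(B)={a,b,c}
[2] done
  FOLLOW(S)={$,a,b,c}  FOLLOW(A)={a,b,c}  FOLLOW(B)={a,b,c}

FOLLOW(B) = ["a", "b", "c"]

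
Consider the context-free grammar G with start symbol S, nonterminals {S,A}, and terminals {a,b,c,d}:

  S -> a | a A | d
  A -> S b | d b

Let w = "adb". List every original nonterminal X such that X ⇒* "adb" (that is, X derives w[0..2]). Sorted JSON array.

CNF form of G:
  S -> T2 A | a | d
  A -> S T0 | T1 T0
  T0 -> b
  T1 -> d
  T2 -> a

CYK table (by increasing span) (cells [i..j] with 0 ≤ i ≤ j ≤ 2 only):
  [0..0]={S,T2}  "a"  orig:{S}
  [1..1]={S,T1}  "d"  orig:{S}
  [2..2]={T0}  "b"  orig:{}
  [0..1]=∅  "ad"
  [1..2]={A}  "db"
  [0..2]={S}  "adb"

Original NTs in T[0,2] deriving "adb": ["S"]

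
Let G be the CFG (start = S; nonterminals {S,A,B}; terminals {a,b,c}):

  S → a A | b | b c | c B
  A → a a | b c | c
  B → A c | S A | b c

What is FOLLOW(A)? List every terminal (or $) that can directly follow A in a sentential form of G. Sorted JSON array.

FIRST sets, iterate to fixpoint:
round 1:
  A via A→a a: +{a}
  A via A→b c: +{b}
  A via A→c: +{c}
  B via B→A c: +{a,b,c}
  S via S→a A: +{a}
  S via S→b: +{b}
  S via S→c B: +{c}
  FIRST[S]={a,b,c}  FIRST[A]={a,b,c}  FIRST[B]={a,b,c}
round 2: done
  FIRST[S]={a,b,c}  FIRST[A]={a,b,c}  FIRST[B]={a,b,c}

FOLLOW iteration:
seed FOLLOW(S) with $
iter 1:
  B→A c: FOLLOW(A) ⊇ FIRST(c) = {c}; new: +{c}
  B→S A: FOLLOW(S) ⊇ FIRST(A) = {a,b,c}; new: +{a,b,c}
  S→a A: FOLLOW(A) ⊇ FOLLOW(S) ⊇ {$,a,b,c}; new: +{$,a,b}
  S→c B: FOLLOW(B) ⊇ FOLLOW(S) ⊇ {$,a,b,c}; new: +{$,a,b,c}
  FOLLOW[S]={$,a,b,c}  FOLLOW[A]={$,a,b,c}  FOLLOW[B]={$,a,b,c}
iter 2: (no change)
  FOLLOW[S]={$,a,b,c}  FOLLOW[A]={$,a,b,c}  FOLLOW[B]={$,a,b,c}

FOLLOW(A) = ["$", "a", "b", "c"]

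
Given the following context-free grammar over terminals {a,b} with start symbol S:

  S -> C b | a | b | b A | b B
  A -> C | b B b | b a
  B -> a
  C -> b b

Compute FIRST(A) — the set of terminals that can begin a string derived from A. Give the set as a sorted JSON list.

FIRST iteration:
iter 1:
  A via A→b B b: +{b}
  B via B→a: +{a}
  C via C→b b: +{b}
  S via S→C b: +{b}
  S via S→a: +{a}
  S: {a,b}  A: {b}  B: {a}  C: {b}
iter 2: — fixpoint
  S: {a,b}  A: {b}  B: {a}  C: {b}

FIRST(A) = ["b"]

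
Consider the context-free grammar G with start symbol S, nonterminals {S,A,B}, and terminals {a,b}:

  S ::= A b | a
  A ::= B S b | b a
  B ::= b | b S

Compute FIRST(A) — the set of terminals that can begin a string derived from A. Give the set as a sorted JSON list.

Compute FIRST by fixpoint:
pass 1:
  A via A→b a: +{b}
  B via B→b: +{b}
  S via S→A b: +{b}
  S via S→a: +{a}
  S: {a,b}  A: {b}  B: {b}
pass 2: (no change)
  S: {a,b}  A: {b}  B: {b}

FIRST(A) = ["b"]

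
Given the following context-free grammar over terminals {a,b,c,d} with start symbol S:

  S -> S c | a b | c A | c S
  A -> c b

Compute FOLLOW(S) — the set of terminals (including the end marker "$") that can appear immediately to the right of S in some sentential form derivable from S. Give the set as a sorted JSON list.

FIRST sets, iterate to fixpoint:
pass 1:
  A via A→c b: +{c}
  S via S→a b: +{a}
  S via S→c A: +{c}
  FIRST[S]={a,c}  FIRST[A]={c}
pass 2: done
  FIRST[S]={a,c}  FIRST[A]={c}

FOLLOW iteration:
seed FOLLOW(S) with $
round 1:
  S→S c: FOLLOW(S) ⊇ FIRST(c) = {c}; new: +{c}
  S→c A: FOLLOW(A) ⊇ FOLLOW(S) ⊇ {$,c}; new: +{$,c}
  S: {$,c}  A: {$,c}
round 2: done
  S: {$,c}  A: {$,c}

FOLLOW(S) = ["$", "c"]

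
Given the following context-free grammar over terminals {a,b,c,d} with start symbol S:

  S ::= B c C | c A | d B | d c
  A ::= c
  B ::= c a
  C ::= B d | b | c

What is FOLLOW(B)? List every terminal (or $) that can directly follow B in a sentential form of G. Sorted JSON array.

Compute FIRST by fixpoint:
pass 1:
  A via A→c: +{c}
  B via B→c a: +{c}
  C via C→B d: +{c}
  C via C→b: +{b}
  S via S→B c C: +{c}
  S via S→d B: +{d}
  FIRST(S)={c,d}  FIRST(A)={c}  FIRST(B)={c}  FIRST(C)={b,c}
pass 2: done
  FIRST(S)={c,d}  FIRST(A)={c}  FIRST(B)={c}  FIRST(C)={b,c}

Compute FOLLOW by fixpoint:
FOLLOW(S) := {$}
pass 1:
  C→B d: FOLLOW(B) ⊇ FIRST(d) = {d}; new: +{d}
  S→B c C: FOLLOW(B) ⊇ FIRST(c) = {c}; new: +{c}
  S→B c C: FOLLOW(C) ⊇ FOLLOW(S) ⊇ {$}; new: +{$}
  S→c A: FOLLOW(A) ⊇ FOLLOW(S) ⊇ {$}; new: +{$}
  S→d B: FOLLOW(B) ⊇ FOLLOW(S) ⊇ {$}; new: +{$}
  FOLLOW(S)={$}  FOLLOW(A)={$}  FOLLOW(B)={$,c,d}  FOLLOW(C)={$}
pass 2: (no change)
  FOLLOW(S)={$}  FOLLOW(A)={$}  FOLLOW(B)={$,c,d}  FOLLOW(C)={$}

FOLLOW(B) = ["$", "c", "d"]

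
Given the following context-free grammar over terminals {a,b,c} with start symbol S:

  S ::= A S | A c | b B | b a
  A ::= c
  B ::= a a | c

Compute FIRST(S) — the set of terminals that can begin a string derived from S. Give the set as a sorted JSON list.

FIRST sets, iterate to fixpoint:
iter 1:
  A via A→c: +{c}
  B via B→a a: +{a}
  B via B→c: +{c}
  S via S→A S: +{c}
  S via S→b B: +{b}
  FIRST[S]={b,c}  FIRST[A]={c}  FIRST[B]={a,c}
iter 2: done
  FIRST[S]={b,c}  FIRST[A]={c}  FIRST[B]={a,c}

FIRST(S) = ["b", "c"]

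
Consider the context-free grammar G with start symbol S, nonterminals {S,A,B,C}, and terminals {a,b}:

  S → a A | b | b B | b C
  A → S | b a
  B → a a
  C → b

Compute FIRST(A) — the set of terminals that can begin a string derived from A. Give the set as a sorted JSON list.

Compute FIRST by fixpoint:
iter 1:
  A via A→b a: +{b}
  B via B→a a: +{a}
  C via C→b: +{b}
  S via S→a A: +{a}
  S via S→b: +{b}
  FIRST(S)={a,b}  FIRST(A)={b}  FIRST(B)={a}  FIRST(C)={b}
iter 2:
  A via A→S: +{a}
  FIRST(S)={a,b}  FIRST(A)={a,b}  FIRST(B)={a}  FIRST(C)={b}
iter 3: (stable)
  FIRST(S)={a,b}  FIRST(A)={a,b}  FIRST(B)={a}  FIRST(C)={b}

FIRST(A) = ["a", "b"]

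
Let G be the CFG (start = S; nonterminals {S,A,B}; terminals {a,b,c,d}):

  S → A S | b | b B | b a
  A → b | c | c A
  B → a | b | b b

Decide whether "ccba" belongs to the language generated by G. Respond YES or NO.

CNF form of G:
  S -> A S | T1 B | T1 T2 | b
  A -> T0 A | b | c
  B -> T1 T1 | a | b
  T0 -> c
  T1 -> b
  T2 -> a

Fill CYK table bottom-up:
  cell(0,0) c: {A,T0}  orig:{A}
  cell(1,1) c: {A,T0}  orig:{A}
  cell(2,2) b: {A,B,S,T1}  orig:{A,B,S}
  cell(3,3) a: {B,T2}  orig:{B}
  cell(0,1) cc: {A}
  cell(1,2) cb: {A,S}
  cell(2,3) ba: {S}
  cell(0,2) ccb: {A,S}
  cell(1,3) cba: {S}
  cell(0,3) ccba: {S}

S ∈ T[0,3] ⇒ YES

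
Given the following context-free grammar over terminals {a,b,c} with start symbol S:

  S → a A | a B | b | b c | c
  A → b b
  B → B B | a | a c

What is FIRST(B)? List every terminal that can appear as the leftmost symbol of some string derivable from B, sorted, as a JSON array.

FIRST sets, iterate to fixpoint:
[1]
  A via A→b b: +{b}
  B via B→a: +{a}
  S via S→a A: +{a}
  S via S→b: +{b}
  S via S→c: +{c}
  S: {a,b,c}  A: {b}  B: {a}
[2] (stable)
  S: {a,b,c}  A: {b}  B: {a}

FIRST(B) = ["a"]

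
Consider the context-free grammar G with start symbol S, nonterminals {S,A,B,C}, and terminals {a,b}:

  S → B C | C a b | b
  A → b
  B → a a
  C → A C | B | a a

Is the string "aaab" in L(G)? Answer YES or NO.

CNF form of G:
  S -> B C | C X2 | b
  A -> b
  B -> T0 T0
  C -> A C | T0 T0
  T0 -> a
  T1 -> b
  X2 -> T0 T1

CYK table (by increasing span):
  T[0,0] 'a' = {T0}  orig:{}
  T[1,1] 'a' = {T0}  orig:{}
  T[2,2] 'a' = {T0}  orig:{}
  T[3,3] 'b' = {A,S,T1}  orig:{A,S}
  T[0,1] 'aa' = {B,C}
  T[1,2] 'aa' = {B,C}
  T[2,3] 'ab' = {X2}  orig:{}
  T[0,2] 'aaa' = ∅
  T[1,3] 'aab' = ∅
  T[0,3] 'aaab' = {S}

S ∈ T[0,3] ⇒ YES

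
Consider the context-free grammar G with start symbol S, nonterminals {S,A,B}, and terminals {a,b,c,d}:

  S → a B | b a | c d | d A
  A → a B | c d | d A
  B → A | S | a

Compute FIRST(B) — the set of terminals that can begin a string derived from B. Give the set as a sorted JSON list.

FIRST sets, iterate to fixpoint:
[1]
  A via A→a B: +{a}
  A via A→c d: +{c}
  A via A→d A: +{d}
  B via B→A: +{a,c,d}
  S via S→a B: +{a}
  S via S→b a: +{b}
  S via S→c d: +{c}
  S via S→d A: +{d}
  FIRST(S)={a,b,c,d}  FIRST(A)={a,c,d}  FIRST(B)={a,c,d}
[2]
  B via B→S: +{b}
  FIRST(S)={a,b,c,d}  FIRST(A)={a,c,d}  FIRST(B)={a,b,c,d}
[3] done
  FIRST(S)={a,b,c,d}  FIRST(A)={a,c,d}  FIRST(B)={a,b,c,d}

FIRST(B) = ["a", "b", "c", "d"]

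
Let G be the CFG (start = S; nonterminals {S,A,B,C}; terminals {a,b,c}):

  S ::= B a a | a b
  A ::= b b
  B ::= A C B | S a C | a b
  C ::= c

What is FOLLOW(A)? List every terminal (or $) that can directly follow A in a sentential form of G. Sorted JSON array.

FIRST sets, iterate to fixpoint:
round 1:
  A via A→b b: +{b}
  B via B→A C B: +{b}
  B via B→a b: +{a}
  C via C→c: +{c}
  S via S→B a a: +{a,b}
  FIRST[S]={a,b}  FIRST[A]={b}  FIRST[B]={a,b}  FIRST[C]={c}
round 2: — fixpoint
  FIRST[S]={a,b}  FIRST[A]={b}  FIRST[B]={a,b}  FIRST[C]={c}

Compute FOLLOW by fixpoint:
FOLLOW(S) := {$}
pass 1:
  B→A C B: FOLLOW(A) ⊇ FIRST(C) = {c}; new: +{c}
  B→A C B: FOLLOW(C) ⊇ FIRST(B) = {a,b}; new: +{a,b}
  B→S a C: FOLLOW(S) ⊇ FIRST(a) = {a}; new: +{a}
  S→B a a: FOLLOW(B) ⊇ FIRST(a) = {a}; new: +{a}
  FOLLOW[S]={$,a}  FOLLOW[A]={c}  FOLLOW[B]={a}  FOLLOW[C]={a,b}
pass 2: done
  FOLLOW[S]={$,a}  FOLLOW[A]={c}  FOLLOW[B]={a}  FOLLOW[C]={a,b}

FOLLOW(A) = ["c"]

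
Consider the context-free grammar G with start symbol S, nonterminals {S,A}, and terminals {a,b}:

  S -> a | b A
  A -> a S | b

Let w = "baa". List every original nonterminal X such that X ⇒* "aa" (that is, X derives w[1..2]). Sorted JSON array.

Convert to CNF:
  S -> T1 A | a
  A -> T0 S | b
  T0 -> a
  T1 -> b

CYK table (by increasing span) (cells [i..j] with 1 ≤ i ≤ j ≤ 2 only):
  [1..1]={S,T0}  "a"  orig:{S}
  [2..2]={S,T0}  "a"  orig:{S}
  [1..2]={A}  "aa"

Original NTs in T[1,2] deriving "aa": ["A"]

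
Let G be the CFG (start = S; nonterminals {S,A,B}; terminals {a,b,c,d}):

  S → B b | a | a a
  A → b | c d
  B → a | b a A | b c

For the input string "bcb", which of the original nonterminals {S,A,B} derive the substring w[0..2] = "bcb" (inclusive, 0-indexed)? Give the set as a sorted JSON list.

CNF form of G:
  S -> B T2 | T3 T3 | a
  A -> T0 T1 | b
  B -> T2 T0 | T2 X4 | a
  T0 -> c
  T1 -> d
  T2 -> b
  T3 -> a
  X4 -> T3 A

CYK fill, restricted to cells inside w[0..2]:
  [0..0]={A,T2}  "b"  orig:{A}
  [1..1]={T0}  "c"  orig:{}
  [2..2]={A,T2}  "b"  orig:{A}
  [0..1]={B}  "bc"
  [1..2]=∅  "cb"
  [0..2]={S}  "bcb"

Original NTs in T[0,2] deriving "bcb": ["S"]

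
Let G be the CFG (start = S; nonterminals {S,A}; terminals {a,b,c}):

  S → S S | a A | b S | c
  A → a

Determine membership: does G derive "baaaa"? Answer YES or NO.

Convert to CNF:
  S -> S S | T0 A | T1 S | c
  A -> a
  T0 -> a
  T1 -> b

CYK fill:
  [0..0]={T1}  "b"  orig:{}
  [1..1]={A,T0}  "a"  orig:{A}
  [2..2]={A,T0}  "a"  orig:{A}
  [3..3]={A,T0}  "a"  orig:{A}
  [4..4]={A,T0}  "a"  orig:{A}
  [0..1]=∅  "ba"
  [1..2]={S}  "aa"
  [2..3]={S}  "aa"
  [3..4]={S}  "aa"
  [0..2]={S}  "baa"
  [1..3]=∅  "aaa"
  [2..4]=∅  "aaa"
  [0..3]=∅  "baaa"
  [1..4]={S}  "aaaa"
  [0..4]={S}  "baaaa"

S ∈ T[0,4] ⇒ YES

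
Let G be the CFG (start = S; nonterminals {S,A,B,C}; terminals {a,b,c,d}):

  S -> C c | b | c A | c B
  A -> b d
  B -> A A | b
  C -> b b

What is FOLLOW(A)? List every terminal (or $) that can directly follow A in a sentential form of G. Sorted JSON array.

Compute FIRST by fixpoint:
iter 1:
  A via A→b d: +{b}
  B via B→A A: +{b}
  C via C→b b: +{b}
  S via S→C c: +{b}
  S via S→c A: +{c}
  FIRST(S)={b,c}  FIRST(A)={b}  FIRST(B)={b}  FIRST(C)={b}
iter 2: (no change)
  FIRST(S)={b,c}  FIRST(A)={b}  FIRST(B)={b}  FIRST(C)={b}

FOLLOW sets:
initialize: $ ∈ FOLLOW(S)
round 1:
  B→A A: FOLLOW(A) ⊇ FIRST(A) = {b}; new: +{b}
  S→C c: FOLLOW(C) ⊇ FIRST(c) = {c}; new: +{c}
  S→c A: FOLLOW(A) ⊇ FOLLOW(S) ⊇ {$}; new: +{$}
  S→c B: FOLLOW(B) ⊇ FOLLOW(S) ⊇ {$}; new: +{$}
  S: {$}  A: {$,b}  B: {$}  C: {c}
round 2: (stable)
  S: {$}  A: {$,b}  B: {$}  C: {c}

FOLLOW(A) = ["$", "b"]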